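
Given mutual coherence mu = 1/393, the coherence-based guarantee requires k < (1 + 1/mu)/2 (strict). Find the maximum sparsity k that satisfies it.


1/mu = 393.
1 + 1/mu = 394.
(1 + 1/mu)/2 = 197 is an integer and the inequality is strict, so k_max = 197 - 1 = 196.

196


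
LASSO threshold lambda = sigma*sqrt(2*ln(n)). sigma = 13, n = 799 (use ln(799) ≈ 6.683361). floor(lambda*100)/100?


ln(799) ≈ 6.683361.
2*ln(n) ≈ 13.366722.
sqrt(2*ln(n)) ≈ sqrt(13.366722) ≈ 3.656053.
lambda ≈ 13*3.656053 = 47.528689.
floor(lambda*100)/100 = 47.52.

47.52


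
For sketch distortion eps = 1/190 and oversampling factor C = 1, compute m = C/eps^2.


1/eps = 190.
(1/eps)^2 = 36100.
m = 1*36100 = 36100.

36100


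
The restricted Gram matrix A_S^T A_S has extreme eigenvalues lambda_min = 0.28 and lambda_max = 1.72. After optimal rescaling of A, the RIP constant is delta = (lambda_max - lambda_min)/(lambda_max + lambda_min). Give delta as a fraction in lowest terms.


lambda_max - lambda_min = 1.72 - 0.28 = 1.44.
lambda_max + lambda_min = 1.72 + 0.28 = 2.00.
delta = 1.44/2.00 = 144/200 = 18/25.

18/25


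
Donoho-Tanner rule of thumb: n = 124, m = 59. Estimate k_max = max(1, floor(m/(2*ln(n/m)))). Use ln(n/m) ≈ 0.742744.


n/m = 124/59.
ln(n/m) ≈ 0.742744.
2*ln(n/m) ≈ 1.485488.
m/(2*ln(n/m)) ≈ 59/1.485488 ≈ 39.7176.
floor = 39.
k_max = max(1, 39) = 39.

39


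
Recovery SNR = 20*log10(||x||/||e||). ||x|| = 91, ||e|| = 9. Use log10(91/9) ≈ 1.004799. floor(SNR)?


||x||/||e|| = 91/9.
log10(91/9) ≈ 1.004799.
20*log10(||x||/||e||) ≈ 20*1.004799 = 20.09598.
floor(20.09598) = 20.

20


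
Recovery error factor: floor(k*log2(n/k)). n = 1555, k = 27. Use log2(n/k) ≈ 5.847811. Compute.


log2(n/k) = log2(1555/27) ≈ 5.847811.
k*log2(n/k) ≈ 27*5.847811 = 157.890897.
floor(157.890897) = 157.

157


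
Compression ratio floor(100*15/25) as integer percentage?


100*m/n = 100*15/25 ≈ 60.0.
floor = 60.

60


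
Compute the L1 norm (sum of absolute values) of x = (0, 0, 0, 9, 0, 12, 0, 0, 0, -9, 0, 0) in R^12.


Non-zero entries: [(3, 9), (5, 12), (9, -9)]
Absolute values: [9, 12, 9]
||x||_1 = sum = 30.

30


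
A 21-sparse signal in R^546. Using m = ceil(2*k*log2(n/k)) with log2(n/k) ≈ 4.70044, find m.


log2(n/k) = log2(546/21) ≈ 4.70044.
2*k*log2(n/k) ≈ 2*21*4.70044 = 197.41848.
m = ceil(197.41848) = 198.

198


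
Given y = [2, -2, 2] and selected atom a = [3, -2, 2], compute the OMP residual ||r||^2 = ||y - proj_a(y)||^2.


a^T a = 17.
a^T y = 14.
coeff = 14/17 = 14/17.
||r||^2 = 8/17.

8/17


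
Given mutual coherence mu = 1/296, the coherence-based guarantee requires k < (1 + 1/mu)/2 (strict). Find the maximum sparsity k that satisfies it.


1/mu = 296.
1 + 1/mu = 297.
(1 + 1/mu)/2 = 148.5 is not an integer, so k_max = floor(148.5) = 148.

148


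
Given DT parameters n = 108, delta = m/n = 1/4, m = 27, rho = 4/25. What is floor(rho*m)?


m = 1/4*108 = 27.
rho = 4/25.
rho*m = 4/25*27 = 4.32.
k = floor(4.32) = 4.

4


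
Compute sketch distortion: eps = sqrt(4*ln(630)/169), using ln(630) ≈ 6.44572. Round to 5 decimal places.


ln(630) ≈ 6.44572.
4*ln(N)/m ≈ 4*6.44572/169 ≈ 0.15256142.
eps = sqrt(0.15256142) ≈ 0.3905911 ≈ 0.39059.

0.39059


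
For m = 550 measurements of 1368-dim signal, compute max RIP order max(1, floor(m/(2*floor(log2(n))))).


floor(log2(1368)) = 10.
2*10 = 20.
m/(2*floor(log2(n))) = 550/20 ≈ 27.5.
floor = 27.
k = max(1, 27) = 27.

27


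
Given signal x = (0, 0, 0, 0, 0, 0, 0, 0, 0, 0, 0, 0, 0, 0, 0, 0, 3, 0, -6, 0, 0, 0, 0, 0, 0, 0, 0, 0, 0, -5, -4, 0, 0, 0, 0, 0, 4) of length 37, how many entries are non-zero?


Non-zero positions: [16, 18, 29, 30, 36].
Sparsity = 5.

5


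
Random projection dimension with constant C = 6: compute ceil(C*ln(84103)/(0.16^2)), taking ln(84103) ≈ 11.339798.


ln(84103) ≈ 11.339798.
eps^2 = 0.16^2 = 0.0256.
C*ln(N)/eps^2 ≈ 6*11.339798/0.0256 ≈ 2657.7652.
m = ceil(2657.7652) = 2658.

2658


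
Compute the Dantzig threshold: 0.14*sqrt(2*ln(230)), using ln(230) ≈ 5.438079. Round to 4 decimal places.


ln(230) ≈ 5.438079.
2*ln(n) ≈ 10.876158.
sqrt(2*ln(n)) ≈ sqrt(10.876158) ≈ 3.297902.
threshold ≈ 0.14*3.297902 = 0.46170628 ≈ 0.4617.

0.4617


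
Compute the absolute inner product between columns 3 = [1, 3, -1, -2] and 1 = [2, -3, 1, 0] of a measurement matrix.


Inner product: 1*2 + 3*-3 + -1*1 + -2*0
Products: [2, -9, -1, 0]
Sum = -8.
|dot| = 8.

8


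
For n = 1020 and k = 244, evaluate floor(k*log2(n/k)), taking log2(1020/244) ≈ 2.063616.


log2(n/k) = log2(1020/244) ≈ 2.063616.
k*log2(n/k) ≈ 244*2.063616 = 503.522304.
floor(503.522304) = 503.

503


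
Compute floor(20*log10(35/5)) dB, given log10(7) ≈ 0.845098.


||x||/||e|| = 35/5 = 7.
log10(7) ≈ 0.845098.
20*log10(||x||/||e||) ≈ 20*0.845098 = 16.90196.
floor(16.90196) = 16.

16


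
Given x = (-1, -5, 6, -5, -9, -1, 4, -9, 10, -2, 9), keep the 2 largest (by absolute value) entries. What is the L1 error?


Sorted |x_i| descending: [10, 9, 9, 9, 6, 5, 5, 4, 2, 1, 1]
Keep top 2: [10, 9]
Tail entries: [9, 9, 6, 5, 5, 4, 2, 1, 1]
L1 error = sum of tail = 42.

42


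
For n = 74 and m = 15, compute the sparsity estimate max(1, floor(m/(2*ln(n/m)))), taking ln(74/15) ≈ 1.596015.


n/m = 74/15.
ln(n/m) ≈ 1.596015.
2*ln(n/m) ≈ 3.19203.
m/(2*ln(n/m)) ≈ 15/3.19203 ≈ 4.6992.
floor = 4.
k_max = max(1, 4) = 4.

4


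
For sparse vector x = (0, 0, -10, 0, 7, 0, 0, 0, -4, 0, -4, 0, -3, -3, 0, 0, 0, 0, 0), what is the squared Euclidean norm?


Non-zero entries: [(2, -10), (4, 7), (8, -4), (10, -4), (12, -3), (13, -3)]
Squares: [100, 49, 16, 16, 9, 9]
||x||_2^2 = sum = 199.

199


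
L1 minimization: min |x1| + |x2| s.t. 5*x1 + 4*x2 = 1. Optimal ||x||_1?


Axis intercepts:
  x1 = 1/5, x2 = 0: L1 = 1/5
  x1 = 0, x2 = 1/4: L1 = 1/4
x* = (1/5, 0)
||x*||_1 = 1/5.

1/5


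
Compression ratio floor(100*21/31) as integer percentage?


100*m/n = 100*21/31 ≈ 67.7419.
floor = 67.

67


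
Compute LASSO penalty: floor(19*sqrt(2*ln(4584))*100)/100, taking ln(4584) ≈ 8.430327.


ln(4584) ≈ 8.430327.
2*ln(n) ≈ 16.860654.
sqrt(2*ln(n)) ≈ sqrt(16.860654) ≈ 4.106173.
lambda ≈ 19*4.106173 = 78.017287.
floor(lambda*100)/100 = 78.01.

78.01


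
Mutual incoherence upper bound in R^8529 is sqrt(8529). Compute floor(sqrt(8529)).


92^2 = 8464 <= 8529 < 8649 = 93^2, so 92 <= sqrt(8529) < 93.
floor(sqrt(8529)) = 92.

92


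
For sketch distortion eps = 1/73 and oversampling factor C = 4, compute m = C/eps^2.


1/eps = 73.
(1/eps)^2 = 5329.
m = 4*5329 = 21316.

21316


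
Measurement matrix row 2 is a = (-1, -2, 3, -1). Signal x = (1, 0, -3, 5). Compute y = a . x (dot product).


Non-zero terms: ['-1*1', '3*-3', '-1*5']
Products: [-1, -9, -5]
y = sum = -15.

-15


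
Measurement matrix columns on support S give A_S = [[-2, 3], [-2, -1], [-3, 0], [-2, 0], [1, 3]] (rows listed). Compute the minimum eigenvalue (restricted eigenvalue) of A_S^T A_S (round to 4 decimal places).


A_S^T A_S = [[22, -1], [-1, 19]].
trace = 41.
det = 417.
disc = trace^2 - 4*det = 1681 - 4*417 = 13.
sqrt(13) ≈ 3.605551.
lam_min = (41 - sqrt(13))/2 ≈ (41 - 3.605551)/2 = 18.6972245 ≈ 18.6972.

18.6972


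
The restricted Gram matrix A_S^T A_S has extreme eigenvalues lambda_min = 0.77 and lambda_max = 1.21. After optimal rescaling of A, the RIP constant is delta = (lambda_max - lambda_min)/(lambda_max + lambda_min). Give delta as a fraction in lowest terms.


lambda_max - lambda_min = 1.21 - 0.77 = 0.44.
lambda_max + lambda_min = 1.21 + 0.77 = 1.98.
delta = 0.44/1.98 = 44/198 = 2/9.

2/9


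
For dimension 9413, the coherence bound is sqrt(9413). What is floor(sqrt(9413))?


97^2 = 9409 <= 9413 < 9604 = 98^2, so 97 <= sqrt(9413) < 98.
floor(sqrt(9413)) = 97.

97


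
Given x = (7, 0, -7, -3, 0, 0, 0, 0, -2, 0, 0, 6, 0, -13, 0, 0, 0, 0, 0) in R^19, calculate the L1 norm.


Non-zero entries: [(0, 7), (2, -7), (3, -3), (8, -2), (11, 6), (13, -13)]
Absolute values: [7, 7, 3, 2, 6, 13]
||x||_1 = sum = 38.

38


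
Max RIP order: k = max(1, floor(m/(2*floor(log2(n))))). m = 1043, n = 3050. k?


floor(log2(3050)) = 11.
2*11 = 22.
m/(2*floor(log2(n))) = 1043/22 ≈ 47.4091.
floor = 47.
k = max(1, 47) = 47.

47


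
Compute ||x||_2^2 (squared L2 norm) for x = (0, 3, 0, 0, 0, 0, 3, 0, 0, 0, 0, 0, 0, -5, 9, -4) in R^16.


Non-zero entries: [(1, 3), (6, 3), (13, -5), (14, 9), (15, -4)]
Squares: [9, 9, 25, 81, 16]
||x||_2^2 = sum = 140.

140


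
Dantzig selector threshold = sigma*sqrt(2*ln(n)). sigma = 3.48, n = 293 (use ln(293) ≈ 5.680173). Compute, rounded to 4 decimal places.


ln(293) ≈ 5.680173.
2*ln(n) ≈ 11.360346.
sqrt(2*ln(n)) ≈ sqrt(11.360346) ≈ 3.370511.
threshold ≈ 3.48*3.370511 = 11.72937828 ≈ 11.7294.

11.7294


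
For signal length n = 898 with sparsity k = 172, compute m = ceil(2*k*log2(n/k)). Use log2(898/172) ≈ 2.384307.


log2(n/k) = log2(898/172) ≈ 2.384307.
2*k*log2(n/k) ≈ 2*172*2.384307 = 820.201608.
m = ceil(820.201608) = 821.

821


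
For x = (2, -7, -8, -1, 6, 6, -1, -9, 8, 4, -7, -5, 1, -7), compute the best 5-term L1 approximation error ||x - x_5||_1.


Sorted |x_i| descending: [9, 8, 8, 7, 7, 7, 6, 6, 5, 4, 2, 1, 1, 1]
Keep top 5: [9, 8, 8, 7, 7]
Tail entries: [7, 6, 6, 5, 4, 2, 1, 1, 1]
L1 error = sum of tail = 33.

33


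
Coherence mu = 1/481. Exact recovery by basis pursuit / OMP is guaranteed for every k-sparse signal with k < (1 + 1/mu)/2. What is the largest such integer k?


1/mu = 481.
1 + 1/mu = 482.
(1 + 1/mu)/2 = 241 is an integer and the inequality is strict, so k_max = 241 - 1 = 240.

240


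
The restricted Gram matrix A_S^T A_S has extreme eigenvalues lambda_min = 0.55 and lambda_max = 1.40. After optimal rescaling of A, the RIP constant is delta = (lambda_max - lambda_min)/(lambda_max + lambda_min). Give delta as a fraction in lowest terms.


lambda_max - lambda_min = 1.40 - 0.55 = 0.85.
lambda_max + lambda_min = 1.40 + 0.55 = 1.95.
delta = 0.85/1.95 = 85/195 = 17/39.

17/39


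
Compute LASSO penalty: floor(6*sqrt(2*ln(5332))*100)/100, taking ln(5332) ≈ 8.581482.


ln(5332) ≈ 8.581482.
2*ln(n) ≈ 17.162964.
sqrt(2*ln(n)) ≈ sqrt(17.162964) ≈ 4.142821.
lambda ≈ 6*4.142821 = 24.856926.
floor(lambda*100)/100 = 24.85.

24.85


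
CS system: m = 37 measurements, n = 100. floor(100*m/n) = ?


100*m/n = 100*37/100 ≈ 37.0.
floor = 37.

37


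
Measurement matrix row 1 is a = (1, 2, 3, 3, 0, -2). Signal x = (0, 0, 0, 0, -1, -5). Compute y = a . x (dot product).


Non-zero terms: ['0*-1', '-2*-5']
Products: [0, 10]
y = sum = 10.

10


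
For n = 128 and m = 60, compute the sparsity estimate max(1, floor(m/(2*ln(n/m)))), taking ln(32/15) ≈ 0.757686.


n/m = 128/60 = 32/15.
ln(n/m) ≈ 0.757686.
2*ln(n/m) ≈ 1.515372.
m/(2*ln(n/m)) ≈ 60/1.515372 ≈ 39.5942.
floor = 39.
k_max = max(1, 39) = 39.

39


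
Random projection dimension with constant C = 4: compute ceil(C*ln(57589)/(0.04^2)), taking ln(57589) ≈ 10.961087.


ln(57589) ≈ 10.961087.
eps^2 = 0.04^2 = 0.0016.
C*ln(N)/eps^2 ≈ 4*10.961087/0.0016 ≈ 27402.7175.
m = ceil(27402.7175) = 27403.

27403


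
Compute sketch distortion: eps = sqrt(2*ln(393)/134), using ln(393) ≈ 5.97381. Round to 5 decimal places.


ln(393) ≈ 5.97381.
2*ln(N)/m ≈ 2*5.97381/134 ≈ 0.08916134.
eps = sqrt(0.08916134) ≈ 0.298599 ≈ 0.29860.

0.29860


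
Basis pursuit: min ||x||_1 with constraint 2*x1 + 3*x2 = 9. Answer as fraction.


Axis intercepts:
  x1 = 9/2, x2 = 0: L1 = 9/2
  x1 = 0, x2 = 3: L1 = 3
x* = (0, 3)
||x*||_1 = 3.

3


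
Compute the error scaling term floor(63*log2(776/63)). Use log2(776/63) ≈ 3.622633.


log2(n/k) = log2(776/63) ≈ 3.622633.
k*log2(n/k) ≈ 63*3.622633 = 228.225879.
floor(228.225879) = 228.

228


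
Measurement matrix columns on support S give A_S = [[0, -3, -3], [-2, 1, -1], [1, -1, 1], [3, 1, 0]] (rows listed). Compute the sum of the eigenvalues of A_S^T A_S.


Sum of eigenvalues of A_S^T A_S = trace(A_S^T A_S) = sum of squared column norms of A_S.
A_S^T A_S diagonal: [14, 12, 11].
trace = 14 + 12 + 11 = 37.

37


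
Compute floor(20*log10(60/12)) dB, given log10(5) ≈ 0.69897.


||x||/||e|| = 60/12 = 5.
log10(5) ≈ 0.69897.
20*log10(||x||/||e||) ≈ 20*0.69897 = 13.9794.
floor(13.9794) = 13.

13


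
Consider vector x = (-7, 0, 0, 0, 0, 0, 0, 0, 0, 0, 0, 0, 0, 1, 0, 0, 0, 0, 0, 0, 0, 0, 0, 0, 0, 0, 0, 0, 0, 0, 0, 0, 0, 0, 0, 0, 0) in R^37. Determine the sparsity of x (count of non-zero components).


Non-zero positions: [0, 13].
Sparsity = 2.

2


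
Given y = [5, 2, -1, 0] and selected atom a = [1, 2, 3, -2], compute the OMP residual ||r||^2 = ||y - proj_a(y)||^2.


a^T a = 18.
a^T y = 6.
coeff = 6/18 = 1/3.
||r||^2 = 28.

28


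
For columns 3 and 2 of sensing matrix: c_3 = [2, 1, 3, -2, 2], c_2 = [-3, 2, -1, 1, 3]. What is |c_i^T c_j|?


Inner product: 2*-3 + 1*2 + 3*-1 + -2*1 + 2*3
Products: [-6, 2, -3, -2, 6]
Sum = -3.
|dot| = 3.

3


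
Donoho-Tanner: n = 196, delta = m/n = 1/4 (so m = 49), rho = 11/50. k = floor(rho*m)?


m = 1/4*196 = 49.
rho = 11/50.
rho*m = 11/50*49 = 10.78.
k = floor(10.78) = 10.

10


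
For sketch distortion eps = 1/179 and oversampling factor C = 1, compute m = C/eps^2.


1/eps = 179.
(1/eps)^2 = 32041.
m = 1*32041 = 32041.

32041


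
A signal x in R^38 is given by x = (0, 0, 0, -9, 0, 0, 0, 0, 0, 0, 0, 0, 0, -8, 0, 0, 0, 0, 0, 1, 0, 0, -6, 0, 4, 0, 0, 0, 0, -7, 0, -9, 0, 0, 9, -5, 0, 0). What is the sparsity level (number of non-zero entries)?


Non-zero positions: [3, 13, 19, 22, 24, 29, 31, 34, 35].
Sparsity = 9.

9


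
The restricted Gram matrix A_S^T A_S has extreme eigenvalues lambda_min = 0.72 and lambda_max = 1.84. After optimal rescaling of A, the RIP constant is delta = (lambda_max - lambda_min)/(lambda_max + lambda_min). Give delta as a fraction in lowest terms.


lambda_max - lambda_min = 1.84 - 0.72 = 1.12.
lambda_max + lambda_min = 1.84 + 0.72 = 2.56.
delta = 1.12/2.56 = 112/256 = 7/16.

7/16


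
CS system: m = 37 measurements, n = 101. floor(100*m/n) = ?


100*m/n = 100*37/101 ≈ 36.6337.
floor = 36.

36


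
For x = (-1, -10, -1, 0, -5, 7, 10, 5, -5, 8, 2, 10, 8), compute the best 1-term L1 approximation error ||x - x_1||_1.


Sorted |x_i| descending: [10, 10, 10, 8, 8, 7, 5, 5, 5, 2, 1, 1, 0]
Keep top 1: [10]
Tail entries: [10, 10, 8, 8, 7, 5, 5, 5, 2, 1, 1, 0]
L1 error = sum of tail = 62.

62


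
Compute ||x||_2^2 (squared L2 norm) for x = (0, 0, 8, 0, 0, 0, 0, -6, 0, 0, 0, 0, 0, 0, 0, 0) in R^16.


Non-zero entries: [(2, 8), (7, -6)]
Squares: [64, 36]
||x||_2^2 = sum = 100.

100


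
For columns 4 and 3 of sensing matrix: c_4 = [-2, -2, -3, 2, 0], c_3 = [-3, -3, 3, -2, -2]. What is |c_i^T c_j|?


Inner product: -2*-3 + -2*-3 + -3*3 + 2*-2 + 0*-2
Products: [6, 6, -9, -4, 0]
Sum = -1.
|dot| = 1.

1


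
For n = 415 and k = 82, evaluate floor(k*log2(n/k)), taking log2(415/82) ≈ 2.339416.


log2(n/k) = log2(415/82) ≈ 2.339416.
k*log2(n/k) ≈ 82*2.339416 = 191.832112.
floor(191.832112) = 191.

191


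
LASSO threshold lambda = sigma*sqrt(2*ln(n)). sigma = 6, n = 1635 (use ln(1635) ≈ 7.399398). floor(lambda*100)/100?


ln(1635) ≈ 7.399398.
2*ln(n) ≈ 14.798796.
sqrt(2*ln(n)) ≈ sqrt(14.798796) ≈ 3.84692.
lambda ≈ 6*3.84692 = 23.08152.
floor(lambda*100)/100 = 23.08.

23.08


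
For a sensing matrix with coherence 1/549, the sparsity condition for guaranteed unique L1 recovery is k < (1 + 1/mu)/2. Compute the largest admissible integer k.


1/mu = 549.
1 + 1/mu = 550.
(1 + 1/mu)/2 = 275 is an integer and the inequality is strict, so k_max = 275 - 1 = 274.

274


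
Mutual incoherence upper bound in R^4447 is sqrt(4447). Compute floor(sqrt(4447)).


66^2 = 4356 <= 4447 < 4489 = 67^2, so 66 <= sqrt(4447) < 67.
floor(sqrt(4447)) = 66.

66


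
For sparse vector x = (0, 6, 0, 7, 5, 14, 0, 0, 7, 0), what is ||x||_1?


Non-zero entries: [(1, 6), (3, 7), (4, 5), (5, 14), (8, 7)]
Absolute values: [6, 7, 5, 14, 7]
||x||_1 = sum = 39.

39


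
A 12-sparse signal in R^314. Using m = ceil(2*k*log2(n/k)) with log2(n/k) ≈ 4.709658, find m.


log2(n/k) = log2(314/12) ≈ 4.709658.
2*k*log2(n/k) ≈ 2*12*4.709658 = 113.031792.
m = ceil(113.031792) = 114.

114


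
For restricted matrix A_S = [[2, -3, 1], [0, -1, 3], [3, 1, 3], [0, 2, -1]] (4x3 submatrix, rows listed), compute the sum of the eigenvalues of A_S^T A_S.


Sum of eigenvalues of A_S^T A_S = trace(A_S^T A_S) = sum of squared column norms of A_S.
A_S^T A_S diagonal: [13, 15, 20].
trace = 13 + 15 + 20 = 48.

48


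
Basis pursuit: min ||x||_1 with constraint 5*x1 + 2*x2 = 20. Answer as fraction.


Axis intercepts:
  x1 = 4, x2 = 0: L1 = 4
  x1 = 0, x2 = 10: L1 = 10
x* = (4, 0)
||x*||_1 = 4.

4


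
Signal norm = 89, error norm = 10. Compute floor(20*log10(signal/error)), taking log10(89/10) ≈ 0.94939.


||x||/||e|| = 89/10.
log10(89/10) ≈ 0.94939.
20*log10(||x||/||e||) ≈ 20*0.94939 = 18.9878.
floor(18.9878) = 18.

18


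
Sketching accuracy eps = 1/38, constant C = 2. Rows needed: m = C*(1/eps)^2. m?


1/eps = 38.
(1/eps)^2 = 1444.
m = 2*1444 = 2888.

2888


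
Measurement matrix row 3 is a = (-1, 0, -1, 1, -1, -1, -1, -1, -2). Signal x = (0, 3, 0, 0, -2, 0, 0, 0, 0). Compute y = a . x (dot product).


Non-zero terms: ['0*3', '-1*-2']
Products: [0, 2]
y = sum = 2.

2


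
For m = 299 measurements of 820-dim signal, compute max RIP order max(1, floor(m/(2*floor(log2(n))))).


floor(log2(820)) = 9.
2*9 = 18.
m/(2*floor(log2(n))) = 299/18 ≈ 16.6111.
floor = 16.
k = max(1, 16) = 16.

16


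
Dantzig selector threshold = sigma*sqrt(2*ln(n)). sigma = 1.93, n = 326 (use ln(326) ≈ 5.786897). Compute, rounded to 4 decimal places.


ln(326) ≈ 5.786897.
2*ln(n) ≈ 11.573794.
sqrt(2*ln(n)) ≈ sqrt(11.573794) ≈ 3.402028.
threshold ≈ 1.93*3.402028 = 6.56591404 ≈ 6.5659.

6.5659


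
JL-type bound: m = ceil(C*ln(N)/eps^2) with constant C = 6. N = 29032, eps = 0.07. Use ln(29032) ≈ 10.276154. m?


ln(29032) ≈ 10.276154.
eps^2 = 0.07^2 = 0.0049.
C*ln(N)/eps^2 ≈ 6*10.276154/0.0049 ≈ 12583.0457.
m = ceil(12583.0457) = 12584.

12584


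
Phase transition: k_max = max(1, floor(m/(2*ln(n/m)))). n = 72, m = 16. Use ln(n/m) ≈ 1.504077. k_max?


n/m = 72/16 = 9/2.
ln(n/m) ≈ 1.504077.
2*ln(n/m) ≈ 3.008154.
m/(2*ln(n/m)) ≈ 16/3.008154 ≈ 5.3189.
floor = 5.
k_max = max(1, 5) = 5.

5


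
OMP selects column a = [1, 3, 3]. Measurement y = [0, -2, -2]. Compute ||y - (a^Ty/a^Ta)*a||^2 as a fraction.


a^T a = 19.
a^T y = -12.
coeff = -12/19 = -12/19.
||r||^2 = 8/19.

8/19


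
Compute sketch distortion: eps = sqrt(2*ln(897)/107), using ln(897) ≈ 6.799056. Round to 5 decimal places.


ln(897) ≈ 6.799056.
2*ln(N)/m ≈ 2*6.799056/107 ≈ 0.12708516.
eps = sqrt(0.12708516) ≈ 0.3564901 ≈ 0.35649.

0.35649


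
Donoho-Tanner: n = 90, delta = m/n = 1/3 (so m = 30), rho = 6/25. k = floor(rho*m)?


m = 1/3*90 = 30.
rho = 6/25.
rho*m = 6/25*30 = 7.2.
k = floor(7.2) = 7.

7


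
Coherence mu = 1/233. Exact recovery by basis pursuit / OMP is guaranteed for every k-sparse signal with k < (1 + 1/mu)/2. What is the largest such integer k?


1/mu = 233.
1 + 1/mu = 234.
(1 + 1/mu)/2 = 117 is an integer and the inequality is strict, so k_max = 117 - 1 = 116.

116


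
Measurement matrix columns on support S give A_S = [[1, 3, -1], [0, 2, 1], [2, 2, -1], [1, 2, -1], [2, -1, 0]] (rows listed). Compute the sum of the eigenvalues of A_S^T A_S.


Sum of eigenvalues of A_S^T A_S = trace(A_S^T A_S) = sum of squared column norms of A_S.
A_S^T A_S diagonal: [10, 22, 4].
trace = 10 + 22 + 4 = 36.

36


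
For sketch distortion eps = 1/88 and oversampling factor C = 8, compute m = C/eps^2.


1/eps = 88.
(1/eps)^2 = 7744.
m = 8*7744 = 61952.

61952


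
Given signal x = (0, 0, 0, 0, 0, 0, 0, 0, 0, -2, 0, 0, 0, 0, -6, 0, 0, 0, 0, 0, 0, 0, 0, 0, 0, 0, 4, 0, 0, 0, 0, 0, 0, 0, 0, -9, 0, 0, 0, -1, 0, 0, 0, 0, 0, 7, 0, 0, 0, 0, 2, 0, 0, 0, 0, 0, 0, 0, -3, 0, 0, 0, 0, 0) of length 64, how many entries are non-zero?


Non-zero positions: [9, 14, 26, 35, 39, 45, 50, 58].
Sparsity = 8.

8


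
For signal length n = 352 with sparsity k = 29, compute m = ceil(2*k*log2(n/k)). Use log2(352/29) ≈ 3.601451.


log2(n/k) = log2(352/29) ≈ 3.601451.
2*k*log2(n/k) ≈ 2*29*3.601451 = 208.884158.
m = ceil(208.884158) = 209.

209


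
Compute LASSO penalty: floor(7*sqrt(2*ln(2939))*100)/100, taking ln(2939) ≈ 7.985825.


ln(2939) ≈ 7.985825.
2*ln(n) ≈ 15.97165.
sqrt(2*ln(n)) ≈ sqrt(15.97165) ≈ 3.996455.
lambda ≈ 7*3.996455 = 27.975185.
floor(lambda*100)/100 = 27.97.

27.97


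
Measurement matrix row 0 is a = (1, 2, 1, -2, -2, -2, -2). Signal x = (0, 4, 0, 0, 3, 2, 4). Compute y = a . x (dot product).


Non-zero terms: ['2*4', '-2*3', '-2*2', '-2*4']
Products: [8, -6, -4, -8]
y = sum = -10.

-10


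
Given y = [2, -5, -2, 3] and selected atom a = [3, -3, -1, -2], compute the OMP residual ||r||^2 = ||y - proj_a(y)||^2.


a^T a = 23.
a^T y = 17.
coeff = 17/23 = 17/23.
||r||^2 = 677/23.

677/23


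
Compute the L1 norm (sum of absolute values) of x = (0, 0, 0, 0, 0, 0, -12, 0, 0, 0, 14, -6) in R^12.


Non-zero entries: [(6, -12), (10, 14), (11, -6)]
Absolute values: [12, 14, 6]
||x||_1 = sum = 32.

32


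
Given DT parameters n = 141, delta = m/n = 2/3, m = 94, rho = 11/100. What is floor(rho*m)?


m = 2/3*141 = 94.
rho = 11/100.
rho*m = 11/100*94 = 10.34.
k = floor(10.34) = 10.

10


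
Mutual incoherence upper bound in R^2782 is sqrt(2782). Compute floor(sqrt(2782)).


52^2 = 2704 <= 2782 < 2809 = 53^2, so 52 <= sqrt(2782) < 53.
floor(sqrt(2782)) = 52.

52


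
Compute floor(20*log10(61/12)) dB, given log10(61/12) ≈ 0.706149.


||x||/||e|| = 61/12.
log10(61/12) ≈ 0.706149.
20*log10(||x||/||e||) ≈ 20*0.706149 = 14.12298.
floor(14.12298) = 14.

14


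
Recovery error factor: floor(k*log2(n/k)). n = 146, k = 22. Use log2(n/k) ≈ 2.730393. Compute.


log2(n/k) = log2(146/22) ≈ 2.730393.
k*log2(n/k) ≈ 22*2.730393 = 60.068646.
floor(60.068646) = 60.

60


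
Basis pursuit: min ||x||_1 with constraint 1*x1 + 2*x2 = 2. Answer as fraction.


Axis intercepts:
  x1 = 2, x2 = 0: L1 = 2
  x1 = 0, x2 = 1: L1 = 1
x* = (0, 1)
||x*||_1 = 1.

1


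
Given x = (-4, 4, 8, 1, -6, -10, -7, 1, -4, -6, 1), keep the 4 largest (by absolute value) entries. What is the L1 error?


Sorted |x_i| descending: [10, 8, 7, 6, 6, 4, 4, 4, 1, 1, 1]
Keep top 4: [10, 8, 7, 6]
Tail entries: [6, 4, 4, 4, 1, 1, 1]
L1 error = sum of tail = 21.

21


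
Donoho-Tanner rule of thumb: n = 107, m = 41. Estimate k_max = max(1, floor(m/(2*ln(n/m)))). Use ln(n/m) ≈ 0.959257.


n/m = 107/41.
ln(n/m) ≈ 0.959257.
2*ln(n/m) ≈ 1.918514.
m/(2*ln(n/m)) ≈ 41/1.918514 ≈ 21.3707.
floor = 21.
k_max = max(1, 21) = 21.

21


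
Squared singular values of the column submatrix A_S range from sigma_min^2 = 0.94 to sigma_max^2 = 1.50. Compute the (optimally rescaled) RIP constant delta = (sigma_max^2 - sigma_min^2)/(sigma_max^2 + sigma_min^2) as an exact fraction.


lambda_max - lambda_min = 1.50 - 0.94 = 0.56.
lambda_max + lambda_min = 1.50 + 0.94 = 2.44.
delta = 0.56/2.44 = 56/244 = 14/61.

14/61


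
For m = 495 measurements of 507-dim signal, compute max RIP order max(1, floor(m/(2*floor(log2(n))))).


floor(log2(507)) = 8.
2*8 = 16.
m/(2*floor(log2(n))) = 495/16 ≈ 30.9375.
floor = 30.
k = max(1, 30) = 30.

30


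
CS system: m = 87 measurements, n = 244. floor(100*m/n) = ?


100*m/n = 100*87/244 ≈ 35.6557.
floor = 35.

35


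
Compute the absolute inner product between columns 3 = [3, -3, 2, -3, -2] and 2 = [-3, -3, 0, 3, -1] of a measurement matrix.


Inner product: 3*-3 + -3*-3 + 2*0 + -3*3 + -2*-1
Products: [-9, 9, 0, -9, 2]
Sum = -7.
|dot| = 7.

7


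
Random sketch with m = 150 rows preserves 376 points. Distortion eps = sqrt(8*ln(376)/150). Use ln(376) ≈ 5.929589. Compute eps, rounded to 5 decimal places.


ln(376) ≈ 5.929589.
8*ln(N)/m ≈ 8*5.929589/150 ≈ 0.31624475.
eps = sqrt(0.31624475) ≈ 0.5623564 ≈ 0.56236.

0.56236


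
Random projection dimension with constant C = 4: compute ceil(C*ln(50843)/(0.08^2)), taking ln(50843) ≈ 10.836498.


ln(50843) ≈ 10.836498.
eps^2 = 0.08^2 = 0.0064.
C*ln(N)/eps^2 ≈ 4*10.836498/0.0064 ≈ 6772.8112.
m = ceil(6772.8112) = 6773.

6773


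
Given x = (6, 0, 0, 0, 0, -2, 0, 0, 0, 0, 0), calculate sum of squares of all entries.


Non-zero entries: [(0, 6), (5, -2)]
Squares: [36, 4]
||x||_2^2 = sum = 40.

40


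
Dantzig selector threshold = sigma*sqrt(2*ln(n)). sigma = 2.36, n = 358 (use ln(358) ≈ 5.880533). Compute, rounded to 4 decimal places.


ln(358) ≈ 5.880533.
2*ln(n) ≈ 11.761066.
sqrt(2*ln(n)) ≈ sqrt(11.761066) ≈ 3.429441.
threshold ≈ 2.36*3.429441 = 8.09348076 ≈ 8.0935.

8.0935


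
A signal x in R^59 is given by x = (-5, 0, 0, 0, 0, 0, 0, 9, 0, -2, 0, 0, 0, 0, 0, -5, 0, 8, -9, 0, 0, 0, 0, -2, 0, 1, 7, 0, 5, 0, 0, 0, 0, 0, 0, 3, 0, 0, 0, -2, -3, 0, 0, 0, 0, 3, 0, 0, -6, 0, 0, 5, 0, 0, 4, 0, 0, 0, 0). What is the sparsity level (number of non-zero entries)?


Non-zero positions: [0, 7, 9, 15, 17, 18, 23, 25, 26, 28, 35, 39, 40, 45, 48, 51, 54].
Sparsity = 17.

17


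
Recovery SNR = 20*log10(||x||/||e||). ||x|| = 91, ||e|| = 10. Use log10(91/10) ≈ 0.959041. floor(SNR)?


||x||/||e|| = 91/10.
log10(91/10) ≈ 0.959041.
20*log10(||x||/||e||) ≈ 20*0.959041 = 19.18082.
floor(19.18082) = 19.

19


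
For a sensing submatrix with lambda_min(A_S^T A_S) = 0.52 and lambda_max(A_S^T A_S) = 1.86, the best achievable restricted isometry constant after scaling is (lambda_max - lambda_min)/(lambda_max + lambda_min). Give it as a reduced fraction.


lambda_max - lambda_min = 1.86 - 0.52 = 1.34.
lambda_max + lambda_min = 1.86 + 0.52 = 2.38.
delta = 1.34/2.38 = 134/238 = 67/119.

67/119


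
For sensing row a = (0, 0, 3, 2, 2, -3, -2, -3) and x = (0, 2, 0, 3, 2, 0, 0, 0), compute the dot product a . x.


Non-zero terms: ['0*2', '2*3', '2*2']
Products: [0, 6, 4]
y = sum = 10.

10


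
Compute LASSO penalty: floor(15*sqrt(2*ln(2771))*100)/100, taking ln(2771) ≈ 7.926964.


ln(2771) ≈ 7.926964.
2*ln(n) ≈ 15.853928.
sqrt(2*ln(n)) ≈ sqrt(15.853928) ≈ 3.981699.
lambda ≈ 15*3.981699 = 59.725485.
floor(lambda*100)/100 = 59.72.

59.72


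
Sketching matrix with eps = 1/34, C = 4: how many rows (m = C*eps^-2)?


1/eps = 34.
(1/eps)^2 = 1156.
m = 4*1156 = 4624.

4624


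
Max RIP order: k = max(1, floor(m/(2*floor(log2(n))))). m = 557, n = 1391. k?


floor(log2(1391)) = 10.
2*10 = 20.
m/(2*floor(log2(n))) = 557/20 ≈ 27.85.
floor = 27.
k = max(1, 27) = 27.

27


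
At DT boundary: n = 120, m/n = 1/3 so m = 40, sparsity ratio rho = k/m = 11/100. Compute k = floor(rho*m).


m = 1/3*120 = 40.
rho = 11/100.
rho*m = 11/100*40 = 4.4.
k = floor(4.4) = 4.

4


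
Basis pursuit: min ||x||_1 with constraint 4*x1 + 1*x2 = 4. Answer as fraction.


Axis intercepts:
  x1 = 1, x2 = 0: L1 = 1
  x1 = 0, x2 = 4: L1 = 4
x* = (1, 0)
||x*||_1 = 1.

1


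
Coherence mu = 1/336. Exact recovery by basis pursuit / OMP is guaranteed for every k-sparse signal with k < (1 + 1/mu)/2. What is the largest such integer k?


1/mu = 336.
1 + 1/mu = 337.
(1 + 1/mu)/2 = 168.5 is not an integer, so k_max = floor(168.5) = 168.

168


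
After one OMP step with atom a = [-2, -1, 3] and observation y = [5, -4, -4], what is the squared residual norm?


a^T a = 14.
a^T y = -18.
coeff = -18/14 = -9/7.
||r||^2 = 237/7.

237/7


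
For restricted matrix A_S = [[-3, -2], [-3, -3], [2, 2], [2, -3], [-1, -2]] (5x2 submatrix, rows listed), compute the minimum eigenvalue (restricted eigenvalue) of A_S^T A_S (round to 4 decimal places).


A_S^T A_S = [[27, 15], [15, 30]].
trace = 57.
det = 585.
disc = trace^2 - 4*det = 3249 - 4*585 = 909.
sqrt(909) ≈ 30.149627.
lam_min = (57 - sqrt(909))/2 ≈ (57 - 30.149627)/2 = 13.4251865 ≈ 13.4252.

13.4252


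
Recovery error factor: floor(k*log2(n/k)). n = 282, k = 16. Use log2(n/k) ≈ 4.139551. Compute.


log2(n/k) = log2(282/16) ≈ 4.139551.
k*log2(n/k) ≈ 16*4.139551 = 66.232816.
floor(66.232816) = 66.

66


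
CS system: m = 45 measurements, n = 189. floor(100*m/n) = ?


100*m/n = 100*45/189 ≈ 23.8095.
floor = 23.

23


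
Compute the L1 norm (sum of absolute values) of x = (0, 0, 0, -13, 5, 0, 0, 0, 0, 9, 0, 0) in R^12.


Non-zero entries: [(3, -13), (4, 5), (9, 9)]
Absolute values: [13, 5, 9]
||x||_1 = sum = 27.

27


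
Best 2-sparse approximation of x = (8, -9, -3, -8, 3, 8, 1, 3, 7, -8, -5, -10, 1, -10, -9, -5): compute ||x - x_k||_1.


Sorted |x_i| descending: [10, 10, 9, 9, 8, 8, 8, 8, 7, 5, 5, 3, 3, 3, 1, 1]
Keep top 2: [10, 10]
Tail entries: [9, 9, 8, 8, 8, 8, 7, 5, 5, 3, 3, 3, 1, 1]
L1 error = sum of tail = 78.

78


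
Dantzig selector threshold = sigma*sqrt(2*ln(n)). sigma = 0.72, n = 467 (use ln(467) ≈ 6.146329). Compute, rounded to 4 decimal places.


ln(467) ≈ 6.146329.
2*ln(n) ≈ 12.292658.
sqrt(2*ln(n)) ≈ sqrt(12.292658) ≈ 3.506089.
threshold ≈ 0.72*3.506089 = 2.52438408 ≈ 2.5244.

2.5244


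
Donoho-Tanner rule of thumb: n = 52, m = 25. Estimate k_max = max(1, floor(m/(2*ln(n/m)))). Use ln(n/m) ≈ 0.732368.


n/m = 52/25.
ln(n/m) ≈ 0.732368.
2*ln(n/m) ≈ 1.464736.
m/(2*ln(n/m)) ≈ 25/1.464736 ≈ 17.0679.
floor = 17.
k_max = max(1, 17) = 17.

17


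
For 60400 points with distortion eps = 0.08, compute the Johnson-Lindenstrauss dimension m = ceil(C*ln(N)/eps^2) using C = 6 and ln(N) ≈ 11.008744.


ln(60400) ≈ 11.008744.
eps^2 = 0.08^2 = 0.0064.
C*ln(N)/eps^2 ≈ 6*11.008744/0.0064 ≈ 10320.6975.
m = ceil(10320.6975) = 10321.

10321


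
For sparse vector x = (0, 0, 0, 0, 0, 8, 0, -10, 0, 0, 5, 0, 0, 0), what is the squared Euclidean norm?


Non-zero entries: [(5, 8), (7, -10), (10, 5)]
Squares: [64, 100, 25]
||x||_2^2 = sum = 189.

189


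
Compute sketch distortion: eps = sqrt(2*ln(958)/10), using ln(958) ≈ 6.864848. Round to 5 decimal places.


ln(958) ≈ 6.864848.
2*ln(N)/m ≈ 2*6.864848/10 ≈ 1.3729696.
eps = sqrt(1.3729696) ≈ 1.1717379 ≈ 1.17174.

1.17174


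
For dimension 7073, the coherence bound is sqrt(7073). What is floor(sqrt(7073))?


84^2 = 7056 <= 7073 < 7225 = 85^2, so 84 <= sqrt(7073) < 85.
floor(sqrt(7073)) = 84.

84


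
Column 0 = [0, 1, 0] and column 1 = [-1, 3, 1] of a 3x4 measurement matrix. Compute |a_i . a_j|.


Inner product: 0*-1 + 1*3 + 0*1
Products: [0, 3, 0]
Sum = 3.
|dot| = 3.

3


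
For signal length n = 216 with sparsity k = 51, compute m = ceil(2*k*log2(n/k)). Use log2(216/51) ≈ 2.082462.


log2(n/k) = log2(216/51) ≈ 2.082462.
2*k*log2(n/k) ≈ 2*51*2.082462 = 212.411124.
m = ceil(212.411124) = 213.

213


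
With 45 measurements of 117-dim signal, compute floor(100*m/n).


100*m/n = 100*45/117 ≈ 38.4615.
floor = 38.

38


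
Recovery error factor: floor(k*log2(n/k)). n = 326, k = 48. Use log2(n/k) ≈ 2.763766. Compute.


log2(n/k) = log2(326/48) ≈ 2.763766.
k*log2(n/k) ≈ 48*2.763766 = 132.660768.
floor(132.660768) = 132.

132


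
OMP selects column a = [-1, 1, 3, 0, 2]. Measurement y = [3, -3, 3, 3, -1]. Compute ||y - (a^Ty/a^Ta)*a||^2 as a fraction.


a^T a = 15.
a^T y = 1.
coeff = 1/15 = 1/15.
||r||^2 = 554/15.

554/15


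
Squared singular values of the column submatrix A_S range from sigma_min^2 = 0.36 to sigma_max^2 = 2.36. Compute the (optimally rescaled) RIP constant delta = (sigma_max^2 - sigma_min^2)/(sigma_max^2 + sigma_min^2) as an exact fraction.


lambda_max - lambda_min = 2.36 - 0.36 = 2.00.
lambda_max + lambda_min = 2.36 + 0.36 = 2.72.
delta = 2.00/2.72 = 200/272 = 25/34.

25/34


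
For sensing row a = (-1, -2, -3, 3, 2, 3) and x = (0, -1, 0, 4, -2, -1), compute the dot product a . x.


Non-zero terms: ['-2*-1', '3*4', '2*-2', '3*-1']
Products: [2, 12, -4, -3]
y = sum = 7.

7


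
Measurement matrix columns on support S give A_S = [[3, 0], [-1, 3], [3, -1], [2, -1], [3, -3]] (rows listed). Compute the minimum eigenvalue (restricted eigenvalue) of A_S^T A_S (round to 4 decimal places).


A_S^T A_S = [[32, -17], [-17, 20]].
trace = 52.
det = 351.
disc = trace^2 - 4*det = 2704 - 4*351 = 1300.
sqrt(1300) ≈ 36.055513.
lam_min = (52 - sqrt(1300))/2 ≈ (52 - 36.055513)/2 = 7.9722435 ≈ 7.9722.

7.9722


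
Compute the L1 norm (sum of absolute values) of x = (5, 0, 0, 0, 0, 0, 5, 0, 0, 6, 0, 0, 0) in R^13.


Non-zero entries: [(0, 5), (6, 5), (9, 6)]
Absolute values: [5, 5, 6]
||x||_1 = sum = 16.

16


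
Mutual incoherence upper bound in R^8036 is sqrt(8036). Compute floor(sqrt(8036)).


89^2 = 7921 <= 8036 < 8100 = 90^2, so 89 <= sqrt(8036) < 90.
floor(sqrt(8036)) = 89.

89


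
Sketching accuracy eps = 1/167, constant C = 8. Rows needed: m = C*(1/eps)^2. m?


1/eps = 167.
(1/eps)^2 = 27889.
m = 8*27889 = 223112.

223112


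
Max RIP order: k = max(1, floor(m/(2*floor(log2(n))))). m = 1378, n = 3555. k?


floor(log2(3555)) = 11.
2*11 = 22.
m/(2*floor(log2(n))) = 1378/22 ≈ 62.6364.
floor = 62.
k = max(1, 62) = 62.

62


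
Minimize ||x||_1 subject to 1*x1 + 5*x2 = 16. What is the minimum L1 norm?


Axis intercepts:
  x1 = 16, x2 = 0: L1 = 16
  x1 = 0, x2 = 16/5: L1 = 16/5
x* = (0, 16/5)
||x*||_1 = 16/5.

16/5


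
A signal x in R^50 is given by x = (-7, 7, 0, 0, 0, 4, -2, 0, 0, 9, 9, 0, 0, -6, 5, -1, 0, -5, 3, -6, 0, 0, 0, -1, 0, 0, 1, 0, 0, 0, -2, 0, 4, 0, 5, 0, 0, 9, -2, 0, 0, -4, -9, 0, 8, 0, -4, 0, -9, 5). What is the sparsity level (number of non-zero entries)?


Non-zero positions: [0, 1, 5, 6, 9, 10, 13, 14, 15, 17, 18, 19, 23, 26, 30, 32, 34, 37, 38, 41, 42, 44, 46, 48, 49].
Sparsity = 25.

25


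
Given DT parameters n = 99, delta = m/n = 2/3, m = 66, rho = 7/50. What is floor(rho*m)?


m = 2/3*99 = 66.
rho = 7/50.
rho*m = 7/50*66 = 9.24.
k = floor(9.24) = 9.

9


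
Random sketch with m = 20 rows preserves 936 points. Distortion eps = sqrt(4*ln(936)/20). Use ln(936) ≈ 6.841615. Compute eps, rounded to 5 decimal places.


ln(936) ≈ 6.841615.
4*ln(N)/m ≈ 4*6.841615/20 ≈ 1.368323.
eps = sqrt(1.368323) ≈ 1.1697534 ≈ 1.16975.

1.16975


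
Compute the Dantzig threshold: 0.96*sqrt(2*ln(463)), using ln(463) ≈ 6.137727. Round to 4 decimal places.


ln(463) ≈ 6.137727.
2*ln(n) ≈ 12.275454.
sqrt(2*ln(n)) ≈ sqrt(12.275454) ≈ 3.503634.
threshold ≈ 0.96*3.503634 = 3.36348864 ≈ 3.3635.

3.3635


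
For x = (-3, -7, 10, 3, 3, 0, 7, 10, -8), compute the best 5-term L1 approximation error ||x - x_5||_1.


Sorted |x_i| descending: [10, 10, 8, 7, 7, 3, 3, 3, 0]
Keep top 5: [10, 10, 8, 7, 7]
Tail entries: [3, 3, 3, 0]
L1 error = sum of tail = 9.

9


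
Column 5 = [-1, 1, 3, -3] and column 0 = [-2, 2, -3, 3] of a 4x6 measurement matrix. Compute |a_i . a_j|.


Inner product: -1*-2 + 1*2 + 3*-3 + -3*3
Products: [2, 2, -9, -9]
Sum = -14.
|dot| = 14.

14


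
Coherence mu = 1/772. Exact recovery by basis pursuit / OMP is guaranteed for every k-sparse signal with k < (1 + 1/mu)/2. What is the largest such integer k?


1/mu = 772.
1 + 1/mu = 773.
(1 + 1/mu)/2 = 386.5 is not an integer, so k_max = floor(386.5) = 386.

386


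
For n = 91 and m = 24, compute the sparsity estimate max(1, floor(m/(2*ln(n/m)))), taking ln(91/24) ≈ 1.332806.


n/m = 91/24.
ln(n/m) ≈ 1.332806.
2*ln(n/m) ≈ 2.665612.
m/(2*ln(n/m)) ≈ 24/2.665612 ≈ 9.0036.
floor = 9.
k_max = max(1, 9) = 9.

9


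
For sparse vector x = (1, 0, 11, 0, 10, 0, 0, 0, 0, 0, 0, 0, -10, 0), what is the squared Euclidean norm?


Non-zero entries: [(0, 1), (2, 11), (4, 10), (12, -10)]
Squares: [1, 121, 100, 100]
||x||_2^2 = sum = 322.

322


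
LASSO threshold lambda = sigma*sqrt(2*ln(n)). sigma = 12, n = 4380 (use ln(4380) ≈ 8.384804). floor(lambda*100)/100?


ln(4380) ≈ 8.384804.
2*ln(n) ≈ 16.769608.
sqrt(2*ln(n)) ≈ sqrt(16.769608) ≈ 4.095071.
lambda ≈ 12*4.095071 = 49.140852.
floor(lambda*100)/100 = 49.14.

49.14


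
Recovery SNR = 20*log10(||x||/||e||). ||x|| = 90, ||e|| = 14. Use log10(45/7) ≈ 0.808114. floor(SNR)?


||x||/||e|| = 90/14 = 45/7.
log10(45/7) ≈ 0.808114.
20*log10(||x||/||e||) ≈ 20*0.808114 = 16.16228.
floor(16.16228) = 16.

16


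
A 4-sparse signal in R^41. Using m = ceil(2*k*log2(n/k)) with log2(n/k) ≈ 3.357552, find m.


log2(n/k) = log2(41/4) ≈ 3.357552.
2*k*log2(n/k) ≈ 2*4*3.357552 = 26.860416.
m = ceil(26.860416) = 27.

27


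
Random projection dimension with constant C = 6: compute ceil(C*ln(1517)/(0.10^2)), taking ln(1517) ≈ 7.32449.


ln(1517) ≈ 7.32449.
eps^2 = 0.10^2 = 0.01.
C*ln(N)/eps^2 ≈ 6*7.32449/0.01 ≈ 4394.694.
m = ceil(4394.694) = 4395.

4395


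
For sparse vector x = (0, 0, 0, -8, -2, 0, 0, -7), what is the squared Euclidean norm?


Non-zero entries: [(3, -8), (4, -2), (7, -7)]
Squares: [64, 4, 49]
||x||_2^2 = sum = 117.

117


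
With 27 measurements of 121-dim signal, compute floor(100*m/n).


100*m/n = 100*27/121 ≈ 22.314.
floor = 22.

22


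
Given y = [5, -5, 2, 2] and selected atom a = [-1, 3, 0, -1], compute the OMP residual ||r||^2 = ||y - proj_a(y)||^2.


a^T a = 11.
a^T y = -22.
coeff = -22/11 = -2.
||r||^2 = 14.

14


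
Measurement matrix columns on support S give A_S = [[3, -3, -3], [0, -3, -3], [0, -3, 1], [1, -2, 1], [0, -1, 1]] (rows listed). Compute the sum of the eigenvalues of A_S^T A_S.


Sum of eigenvalues of A_S^T A_S = trace(A_S^T A_S) = sum of squared column norms of A_S.
A_S^T A_S diagonal: [10, 32, 21].
trace = 10 + 32 + 21 = 63.

63


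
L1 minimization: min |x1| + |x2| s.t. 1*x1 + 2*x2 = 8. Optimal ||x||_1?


Axis intercepts:
  x1 = 8, x2 = 0: L1 = 8
  x1 = 0, x2 = 4: L1 = 4
x* = (0, 4)
||x*||_1 = 4.

4


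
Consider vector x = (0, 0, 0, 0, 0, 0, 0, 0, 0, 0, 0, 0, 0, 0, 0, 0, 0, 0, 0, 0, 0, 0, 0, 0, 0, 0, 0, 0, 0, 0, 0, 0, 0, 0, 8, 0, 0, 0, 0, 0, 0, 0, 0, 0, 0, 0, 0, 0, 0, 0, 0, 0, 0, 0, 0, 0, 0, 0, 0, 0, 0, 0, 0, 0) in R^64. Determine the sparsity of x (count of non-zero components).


Non-zero positions: [34].
Sparsity = 1.

1


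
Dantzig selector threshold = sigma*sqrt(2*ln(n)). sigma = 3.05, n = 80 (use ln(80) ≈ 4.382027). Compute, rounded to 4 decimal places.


ln(80) ≈ 4.382027.
2*ln(n) ≈ 8.764054.
sqrt(2*ln(n)) ≈ sqrt(8.764054) ≈ 2.960414.
threshold ≈ 3.05*2.960414 = 9.0292627 ≈ 9.0293.

9.0293


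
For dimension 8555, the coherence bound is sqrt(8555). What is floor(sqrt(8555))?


92^2 = 8464 <= 8555 < 8649 = 93^2, so 92 <= sqrt(8555) < 93.
floor(sqrt(8555)) = 92.

92


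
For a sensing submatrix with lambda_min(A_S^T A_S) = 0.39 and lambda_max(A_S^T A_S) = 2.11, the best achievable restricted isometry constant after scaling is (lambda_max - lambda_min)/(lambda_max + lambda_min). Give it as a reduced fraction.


lambda_max - lambda_min = 2.11 - 0.39 = 1.72.
lambda_max + lambda_min = 2.11 + 0.39 = 2.50.
delta = 1.72/2.50 = 172/250 = 86/125.

86/125


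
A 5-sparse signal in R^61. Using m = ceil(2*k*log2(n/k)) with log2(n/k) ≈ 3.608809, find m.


log2(n/k) = log2(61/5) ≈ 3.608809.
2*k*log2(n/k) ≈ 2*5*3.608809 = 36.08809.
m = ceil(36.08809) = 37.

37


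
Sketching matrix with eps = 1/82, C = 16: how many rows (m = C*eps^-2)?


1/eps = 82.
(1/eps)^2 = 6724.
m = 16*6724 = 107584.

107584


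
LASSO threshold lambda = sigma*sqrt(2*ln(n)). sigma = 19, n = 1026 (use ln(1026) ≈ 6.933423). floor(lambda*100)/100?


ln(1026) ≈ 6.933423.
2*ln(n) ≈ 13.866846.
sqrt(2*ln(n)) ≈ sqrt(13.866846) ≈ 3.723821.
lambda ≈ 19*3.723821 = 70.752599.
floor(lambda*100)/100 = 70.75.

70.75
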